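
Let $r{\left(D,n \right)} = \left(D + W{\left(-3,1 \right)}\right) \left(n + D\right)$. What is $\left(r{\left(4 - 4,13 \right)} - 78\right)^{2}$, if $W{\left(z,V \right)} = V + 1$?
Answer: $2704$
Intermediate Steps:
$W{\left(z,V \right)} = 1 + V$
$r{\left(D,n \right)} = \left(2 + D\right) \left(D + n\right)$ ($r{\left(D,n \right)} = \left(D + \left(1 + 1\right)\right) \left(n + D\right) = \left(D + 2\right) \left(D + n\right) = \left(2 + D\right) \left(D + n\right)$)
$\left(r{\left(4 - 4,13 \right)} - 78\right)^{2} = \left(\left(\left(4 - 4\right)^{2} + 2 \left(4 - 4\right) + 2 \cdot 13 + \left(4 - 4\right) 13\right) - 78\right)^{2} = \left(\left(0^{2} + 2 \cdot 0 + 26 + 0 \cdot 13\right) - 78\right)^{2} = \left(\left(0 + 0 + 26 + 0\right) - 78\right)^{2} = \left(26 - 78\right)^{2} = \left(-52\right)^{2} = 2704$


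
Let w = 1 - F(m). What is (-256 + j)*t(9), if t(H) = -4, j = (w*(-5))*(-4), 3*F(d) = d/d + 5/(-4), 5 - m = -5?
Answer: 2812/3 ≈ 937.33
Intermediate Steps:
m = 10 (m = 5 - 1*(-5) = 5 + 5 = 10)
F(d) = -1/12 (F(d) = (d/d + 5/(-4))/3 = (1 + 5*(-¼))/3 = (1 - 5/4)/3 = (⅓)*(-¼) = -1/12)
w = 13/12 (w = 1 - 1*(-1/12) = 1 + 1/12 = 13/12 ≈ 1.0833)
j = 65/3 (j = ((13/12)*(-5))*(-4) = -65/12*(-4) = 65/3 ≈ 21.667)
(-256 + j)*t(9) = (-256 + 65/3)*(-4) = -703/3*(-4) = 2812/3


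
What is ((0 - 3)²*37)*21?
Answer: 6993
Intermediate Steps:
((0 - 3)²*37)*21 = ((-3)²*37)*21 = (9*37)*21 = 333*21 = 6993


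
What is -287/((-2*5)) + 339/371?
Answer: 109867/3710 ≈ 29.614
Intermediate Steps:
-287/((-2*5)) + 339/371 = -287/(-10) + 339*(1/371) = -287*(-1/10) + 339/371 = 287/10 + 339/371 = 109867/3710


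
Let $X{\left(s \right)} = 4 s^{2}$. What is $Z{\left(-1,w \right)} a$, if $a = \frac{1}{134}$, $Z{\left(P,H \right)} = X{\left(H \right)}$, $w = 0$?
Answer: $0$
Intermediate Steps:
$Z{\left(P,H \right)} = 4 H^{2}$
$a = \frac{1}{134} \approx 0.0074627$
$Z{\left(-1,w \right)} a = 4 \cdot 0^{2} \cdot \frac{1}{134} = 4 \cdot 0 \cdot \frac{1}{134} = 0 \cdot \frac{1}{134} = 0$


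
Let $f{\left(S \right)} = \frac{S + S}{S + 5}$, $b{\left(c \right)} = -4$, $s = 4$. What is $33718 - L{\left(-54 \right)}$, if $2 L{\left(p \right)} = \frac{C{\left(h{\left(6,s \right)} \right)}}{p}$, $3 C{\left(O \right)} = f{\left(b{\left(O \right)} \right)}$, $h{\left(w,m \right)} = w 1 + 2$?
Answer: $\frac{2731156}{81} \approx 33718.0$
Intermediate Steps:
$f{\left(S \right)} = \frac{2 S}{5 + S}$
$h{\left(w,m \right)} = 2 + w$ ($h{\left(w,m \right)} = w + 2 = 2 + w$)
$C{\left(O \right)} = - \frac{8}{3}$ ($C{\left(O \right)} = \frac{2 \left(-4\right) \frac{1}{5 - 4}}{3} = \frac{2 \left(-4\right) 1^{-1}}{3} = \frac{2 \left(-4\right) 1}{3} = \frac{1}{3} \left(-8\right) = - \frac{8}{3}$)
$L{\left(p \right)} = - \frac{4}{3 p}$ ($L{\left(p \right)} = \frac{\left(- \frac{8}{3}\right) \frac{1}{p}}{2} = - \frac{4}{3 p}$)
$33718 - L{\left(-54 \right)} = 33718 - - \frac{4}{3 \left(-54\right)} = 33718 - \left(- \frac{4}{3}\right) \left(- \frac{1}{54}\right) = 33718 - \frac{2}{81} = \frac{2731156}{81}$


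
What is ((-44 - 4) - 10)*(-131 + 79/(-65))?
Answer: 498452/65 ≈ 7668.5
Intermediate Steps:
((-44 - 4) - 10)*(-131 + 79/(-65)) = (-48 - 10)*(-131 + 79*(-1/65)) = -58*(-131 - 79/65) = -58*(-8594/65) = 498452/65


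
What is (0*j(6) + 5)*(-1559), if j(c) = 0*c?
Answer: -7795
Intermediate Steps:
j(c) = 0
(0*j(6) + 5)*(-1559) = (0*0 + 5)*(-1559) = (0 + 5)*(-1559) = 5*(-1559) = -7795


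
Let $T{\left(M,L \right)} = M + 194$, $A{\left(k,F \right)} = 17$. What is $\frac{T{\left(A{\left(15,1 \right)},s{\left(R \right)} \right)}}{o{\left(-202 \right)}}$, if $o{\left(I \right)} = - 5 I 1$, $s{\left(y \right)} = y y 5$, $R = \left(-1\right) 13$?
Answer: $\frac{211}{1010} \approx 0.20891$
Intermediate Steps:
$R = -13$
$s{\left(y \right)} = 5 y^{2}$ ($s{\left(y \right)} = y^{2} \cdot 5 = 5 y^{2}$)
$o{\left(I \right)} = - 5 I$
$T{\left(M,L \right)} = 194 + M$
$\frac{T{\left(A{\left(15,1 \right)},s{\left(R \right)} \right)}}{o{\left(-202 \right)}} = \frac{194 + 17}{\left(-5\right) \left(-202\right)} = \frac{211}{1010}$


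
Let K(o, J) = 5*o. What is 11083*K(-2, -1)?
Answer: -110830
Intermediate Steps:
11083*K(-2, -1) = 11083*(5*(-2)) = 11083*(-10) = -110830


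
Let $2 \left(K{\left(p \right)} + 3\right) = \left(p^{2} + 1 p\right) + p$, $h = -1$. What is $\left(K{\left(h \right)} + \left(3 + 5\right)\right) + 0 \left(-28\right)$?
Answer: $\frac{9}{2} \approx 4.5$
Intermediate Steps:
$K{\left(p \right)} = -3 + p + \frac{p^{2}}{2}$ ($K{\left(p \right)} = -3 + \frac{\left(p^{2} + 1 p\right) + p}{2} = -3 + \frac{\left(p^{2} + p\right) + p}{2} = -3 + \frac{\left(p + p^{2}\right) + p}{2} = -3 + \frac{p^{2} + 2 p}{2} = -3 + \left(p + \frac{p^{2}}{2}\right) = -3 + p + \frac{p^{2}}{2}$)
$\left(K{\left(h \right)} + \left(3 + 5\right)\right) + 0 \left(-28\right) = \left(\left(-3 - 1 + \frac{\left(-1\right)^{2}}{2}\right) + \left(3 + 5\right)\right) + 0 \left(-28\right) = \left(\left(-3 - 1 + \frac{1}{2} \cdot 1\right) + 8\right) + 0 = \left(\left(-3 - 1 + \frac{1}{2}\right) + 8\right) + 0 = \left(- \frac{7}{2} + 8\right) + 0 = \frac{9}{2} + 0 = \frac{9}{2}$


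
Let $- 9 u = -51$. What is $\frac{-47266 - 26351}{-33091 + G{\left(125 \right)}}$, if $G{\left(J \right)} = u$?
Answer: $\frac{220851}{99256} \approx 2.2251$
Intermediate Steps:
$u = \frac{17}{3}$ ($u = \left(- \frac{1}{9}\right) \left(-51\right) = \frac{17}{3} \approx 5.6667$)
$G{\left(J \right)} = \frac{17}{3}$
$\frac{-47266 - 26351}{-33091 + G{\left(125 \right)}} = \frac{-47266 - 26351}{-33091 + \frac{17}{3}} = - \frac{73617}{- \frac{99256}{3}} = \left(-73617\right) \left(- \frac{3}{99256}\right) = \frac{220851}{99256}$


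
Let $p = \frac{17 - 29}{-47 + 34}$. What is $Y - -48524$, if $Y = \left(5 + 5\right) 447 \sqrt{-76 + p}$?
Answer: $48524 + \frac{17880 i \sqrt{793}}{13} \approx 48524.0 + 38731.0 i$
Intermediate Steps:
$p = \frac{12}{13}$ ($p = - \frac{12}{-13} = \left(-12\right) \left(- \frac{1}{13}\right) = \frac{12}{13} \approx 0.92308$)
$Y = \frac{17880 i \sqrt{793}}{13}$ ($Y = \left(5 + 5\right) 447 \sqrt{-76 + \frac{12}{13}} = 10 \cdot 447 \sqrt{- \frac{976}{13}} = 4470 \frac{4 i \sqrt{793}}{13} = \frac{17880 i \sqrt{793}}{13} \approx 38731.0 i$)
$Y - -48524 = \frac{17880 i \sqrt{793}}{13} - -48524 = \frac{17880 i \sqrt{793}}{13} + \left(\left(-71 - 5\right) + 48600\right) = \frac{17880 i \sqrt{793}}{13} + \left(-76 + 48600\right) = \frac{17880 i \sqrt{793}}{13} + 48524 = 48524 + \frac{17880 i \sqrt{793}}{13}$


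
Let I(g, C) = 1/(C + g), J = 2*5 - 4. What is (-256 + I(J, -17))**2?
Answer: 7935489/121 ≈ 65583.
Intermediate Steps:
J = 6 (J = 10 - 4 = 6)
(-256 + I(J, -17))**2 = (-256 + 1/(-17 + 6))**2 = (-256 + 1/(-11))**2 = (-256 - 1/11)**2 = (-2817/11)**2 = 7935489/121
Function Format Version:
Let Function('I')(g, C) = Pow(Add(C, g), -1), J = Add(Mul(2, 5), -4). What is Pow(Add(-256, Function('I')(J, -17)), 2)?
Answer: Rational(7935489, 121) ≈ 65583.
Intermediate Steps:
J = 6 (J = Add(10, -4) = 6)
Pow(Add(-256, Function('I')(J, -17)), 2) = Pow(Add(-256, Pow(Add(-17, 6), -1)), 2) = Pow(Add(-256, Pow(-11, -1)), 2) = Pow(Add(-256, Rational(-1, 11)), 2) = Pow(Rational(-2817, 11), 2) = Rational(7935489, 121)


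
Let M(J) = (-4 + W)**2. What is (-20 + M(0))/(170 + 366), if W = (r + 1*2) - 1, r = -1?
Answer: -1/134 ≈ -0.0074627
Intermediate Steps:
W = 0 (W = (-1 + 1*2) - 1 = (-1 + 2) - 1 = 1 - 1 = 0)
M(J) = 16 (M(J) = (-4 + 0)**2 = (-4)**2 = 16)
(-20 + M(0))/(170 + 366) = (-20 + 16)/(170 + 366) = -4/536 = -4*1/536 = -1/134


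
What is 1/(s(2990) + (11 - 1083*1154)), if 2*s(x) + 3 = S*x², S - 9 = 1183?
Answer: 2/10654099655 ≈ 1.8772e-10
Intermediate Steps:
S = 1192 (S = 9 + 1183 = 1192)
s(x) = -3/2 + 596*x² (s(x) = -3/2 + (1192*x²)/2 = -3/2 + 596*x²)
1/(s(2990) + (11 - 1083*1154)) = 1/((-3/2 + 596*2990²) + (11 - 1083*1154)) = 1/((-3/2 + 596*8940100) + (11 - 1249782)) = 1/((-3/2 + 5328299600) - 1249771) = 1/(10656599197/2 - 1249771) = 1/(10654099655/2) = 2/10654099655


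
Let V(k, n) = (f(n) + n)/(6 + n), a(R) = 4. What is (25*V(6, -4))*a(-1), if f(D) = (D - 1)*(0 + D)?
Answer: 800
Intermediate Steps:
f(D) = D*(-1 + D) (f(D) = (-1 + D)*D = D*(-1 + D))
V(k, n) = (n + n*(-1 + n))/(6 + n) (V(k, n) = (n*(-1 + n) + n)/(6 + n) = (n + n*(-1 + n))/(6 + n))
(25*V(6, -4))*a(-1) = (25*((-4)**2/(6 - 4)))*4 = (25*(16/2))*4 = (25*(16*(1/2)))*4 = (25*8)*4 = 200*4 = 800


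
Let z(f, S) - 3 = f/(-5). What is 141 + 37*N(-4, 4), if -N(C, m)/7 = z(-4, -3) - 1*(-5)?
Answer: -10691/5 ≈ -2138.2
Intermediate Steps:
z(f, S) = 3 - f/5 (z(f, S) = 3 + f/(-5) = 3 + f*(-1/5) = 3 - f/5)
N(C, m) = -308/5 (N(C, m) = -7*((3 - 1/5*(-4)) - 1*(-5)) = -7*((3 + 4/5) + 5) = -7*(19/5 + 5) = -7*44/5 = -308/5)
141 + 37*N(-4, 4) = 141 + 37*(-308/5) = 141 - 11396/5 = -10691/5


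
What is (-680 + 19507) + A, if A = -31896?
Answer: -13069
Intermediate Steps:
(-680 + 19507) + A = (-680 + 19507) - 31896 = 18827 - 31896 = -13069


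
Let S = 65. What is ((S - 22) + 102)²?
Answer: 21025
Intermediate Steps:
((S - 22) + 102)² = ((65 - 22) + 102)² = (43 + 102)² = 145² = 21025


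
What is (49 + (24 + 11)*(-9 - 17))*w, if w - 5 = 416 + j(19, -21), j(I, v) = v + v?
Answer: -326319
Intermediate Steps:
j(I, v) = 2*v
w = 379 (w = 5 + (416 + 2*(-21)) = 5 + (416 - 42) = 5 + 374 = 379)
(49 + (24 + 11)*(-9 - 17))*w = (49 + (24 + 11)*(-9 - 17))*379 = (49 + 35*(-26))*379 = (49 - 910)*379 = -861*379 = -326319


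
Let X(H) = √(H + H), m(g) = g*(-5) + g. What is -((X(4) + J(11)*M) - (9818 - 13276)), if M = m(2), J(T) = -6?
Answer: -3506 - 2*√2 ≈ -3508.8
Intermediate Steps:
m(g) = -4*g (m(g) = -5*g + g = -4*g)
M = -8 (M = -4*2 = -8)
X(H) = √2*√H (X(H) = √(2*H) = √2*√H)
-((X(4) + J(11)*M) - (9818 - 13276)) = -((√2*√4 - 6*(-8)) - (9818 - 13276)) = -((√2*2 + 48) - 1*(-3458)) = -((2*√2 + 48) + 3458) = -((48 + 2*√2) + 3458) = -(3506 + 2*√2) = -3506 - 2*√2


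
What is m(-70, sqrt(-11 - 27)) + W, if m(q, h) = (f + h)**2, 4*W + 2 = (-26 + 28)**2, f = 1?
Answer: -73/2 + 2*I*sqrt(38) ≈ -36.5 + 12.329*I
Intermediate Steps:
W = 1/2 (W = -1/2 + (-26 + 28)**2/4 = -1/2 + (1/4)*2**2 = -1/2 + (1/4)*4 = -1/2 + 1 = 1/2 ≈ 0.50000)
m(q, h) = (1 + h)**2
m(-70, sqrt(-11 - 27)) + W = (1 + sqrt(-11 - 27))**2 + 1/2 = (1 + sqrt(-38))**2 + 1/2 = (1 + I*sqrt(38))**2 + 1/2 = 1/2 + (1 + I*sqrt(38))**2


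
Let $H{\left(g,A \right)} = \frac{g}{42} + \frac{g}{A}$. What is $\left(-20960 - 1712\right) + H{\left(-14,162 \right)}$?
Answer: $- \frac{1836466}{81} \approx -22672.0$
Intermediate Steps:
$H{\left(g,A \right)} = \frac{g}{42} + \frac{g}{A}$ ($H{\left(g,A \right)} = g \frac{1}{42} + \frac{g}{A} = \frac{g}{42} + \frac{g}{A}$)
$\left(-20960 - 1712\right) + H{\left(-14,162 \right)} = \left(-20960 - 1712\right) - \left(\frac{1}{3} + \frac{14}{162}\right) = -22672 - \frac{34}{81} = - \frac{1836466}{81}$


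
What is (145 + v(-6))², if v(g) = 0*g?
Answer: 21025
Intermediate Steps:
v(g) = 0
(145 + v(-6))² = (145 + 0)² = 145² = 21025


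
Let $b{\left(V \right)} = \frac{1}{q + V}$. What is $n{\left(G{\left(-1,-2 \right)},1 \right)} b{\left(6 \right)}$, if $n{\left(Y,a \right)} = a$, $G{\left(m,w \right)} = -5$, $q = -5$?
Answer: $1$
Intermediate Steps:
$b{\left(V \right)} = \frac{1}{-5 + V}$
$n{\left(G{\left(-1,-2 \right)},1 \right)} b{\left(6 \right)} = 1 \frac{1}{-5 + 6} = 1 \cdot 1^{-1} = 1 \cdot 1 = 1$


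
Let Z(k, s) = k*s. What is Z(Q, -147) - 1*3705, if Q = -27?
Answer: 264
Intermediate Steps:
Z(Q, -147) - 1*3705 = -27*(-147) - 1*3705 = 3969 - 3705 = 264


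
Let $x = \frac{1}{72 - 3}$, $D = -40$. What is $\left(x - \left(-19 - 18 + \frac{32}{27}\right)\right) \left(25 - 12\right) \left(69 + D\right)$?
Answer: $\frac{8388250}{621} \approx 13508.0$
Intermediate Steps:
$x = \frac{1}{69} \approx 0.014493$
$\left(x - \left(-19 - 18 + \frac{32}{27}\right)\right) \left(25 - 12\right) \left(69 + D\right) = \left(\frac{1}{69} - \left(-19 - 18 + \frac{32}{27}\right)\right) \left(25 - 12\right) \left(69 - 40\right) = \left(\frac{1}{69} - \left(-19 - 18 + \frac{32}{27}\right)\right) 13 \cdot 29 = \left(\frac{1}{69} + \left(19 - \left(-18 + \frac{32}{27}\right)\right)\right) 377 = \left(\frac{1}{69} + \left(19 - - \frac{454}{27}\right)\right) 377 = \left(\frac{1}{69} + \left(19 + \frac{454}{27}\right)\right) 377 = \left(\frac{1}{69} + \frac{967}{27}\right) 377 = \frac{22250}{621} \cdot 377 = \frac{8388250}{621}$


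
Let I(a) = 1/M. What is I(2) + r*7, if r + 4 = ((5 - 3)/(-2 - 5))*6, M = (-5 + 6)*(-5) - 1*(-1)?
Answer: -161/4 ≈ -40.250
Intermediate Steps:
M = -4 (M = 1*(-5) + 1 = -5 + 1 = -4)
I(a) = -¼ (I(a) = 1/(-4) = -¼)
r = -40/7 (r = -4 + ((5 - 3)/(-2 - 5))*6 = -4 + (2/(-7))*6 = -4 + (2*(-⅐))*6 = -4 - 2/7*6 = -4 - 12/7 = -40/7 ≈ -5.7143)
I(2) + r*7 = -¼ - 40/7*7 = -¼ - 40 = -161/4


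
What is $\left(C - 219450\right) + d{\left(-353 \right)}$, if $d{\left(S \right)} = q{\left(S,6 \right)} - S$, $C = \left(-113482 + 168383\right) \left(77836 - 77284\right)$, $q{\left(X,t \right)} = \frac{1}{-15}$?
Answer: $\frac{451293824}{15} \approx 3.0086 \cdot 10^{7}$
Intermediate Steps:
$q{\left(X,t \right)} = - \frac{1}{15}$
$C = 30305352$ ($C = 54901 \cdot 552 = 30305352$)
$d{\left(S \right)} = - \frac{1}{15} - S$
$\left(C - 219450\right) + d{\left(-353 \right)} = \left(30305352 - 219450\right) - - \frac{5294}{15} = 30085902 + \left(- \frac{1}{15} + 353\right) = 30085902 + \frac{5294}{15} = \frac{451293824}{15}$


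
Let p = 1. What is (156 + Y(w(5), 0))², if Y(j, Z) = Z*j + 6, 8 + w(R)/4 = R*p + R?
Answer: 26244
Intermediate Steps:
w(R) = -32 + 8*R (w(R) = -32 + 4*(R*1 + R) = -32 + 4*(R + R) = -32 + 4*(2*R) = -32 + 8*R)
Y(j, Z) = 6 + Z*j
(156 + Y(w(5), 0))² = (156 + (6 + 0*(-32 + 8*5)))² = (156 + (6 + 0*(-32 + 40)))² = (156 + (6 + 0*8))² = (156 + (6 + 0))² = (156 + 6)² = 162² = 26244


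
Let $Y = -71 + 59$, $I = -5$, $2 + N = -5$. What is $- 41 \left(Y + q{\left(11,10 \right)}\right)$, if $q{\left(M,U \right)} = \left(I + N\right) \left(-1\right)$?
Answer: $0$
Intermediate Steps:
$N = -7$ ($N = -2 - 5 = -7$)
$Y = -12$
$q{\left(M,U \right)} = 12$ ($q{\left(M,U \right)} = \left(-5 - 7\right) \left(-1\right) = \left(-12\right) \left(-1\right) = 12$)
$- 41 \left(Y + q{\left(11,10 \right)}\right) = - 41 \left(-12 + 12\right) = \left(-41\right) 0 = 0$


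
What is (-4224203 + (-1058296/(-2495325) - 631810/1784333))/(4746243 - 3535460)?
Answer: -18808224443222086357/5391000099554195175 ≈ -3.4888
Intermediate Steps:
(-4224203 + (-1058296/(-2495325) - 631810/1784333))/(4746243 - 3535460) = (-4224203 + (-1058296*(-1/2495325) - 631810*1/1784333))/1210783 = (-4224203 + (1058296/2495325 - 631810/1784333))*(1/1210783) = (-4224203 + 311781188318/4452490743225)*(1/1210783) = -18808224443222086357/4452490743225*1/1210783 = -18808224443222086357/5391000099554195175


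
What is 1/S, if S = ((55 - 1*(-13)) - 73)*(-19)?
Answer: 1/95 ≈ 0.010526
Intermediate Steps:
S = 95 (S = ((55 + 13) - 73)*(-19) = (68 - 73)*(-19) = -5*(-19) = 95)
1/S = 1/95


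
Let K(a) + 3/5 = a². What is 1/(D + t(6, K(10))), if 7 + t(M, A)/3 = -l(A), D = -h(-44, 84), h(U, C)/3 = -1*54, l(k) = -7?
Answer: 1/162 ≈ 0.0061728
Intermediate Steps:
K(a) = -⅗ + a²
h(U, C) = -162 (h(U, C) = 3*(-1*54) = 3*(-54) = -162)
D = 162 (D = -1*(-162) = 162)
t(M, A) = 0 (t(M, A) = -21 + 3*(-1*(-7)) = -21 + 3*7 = -21 + 21 = 0)
1/(D + t(6, K(10))) = 1/(162 + 0) = 1/162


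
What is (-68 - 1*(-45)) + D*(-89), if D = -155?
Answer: 13772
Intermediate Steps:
(-68 - 1*(-45)) + D*(-89) = (-68 - 1*(-45)) - 155*(-89) = (-68 + 45) + 13795 = -23 + 13795 = 13772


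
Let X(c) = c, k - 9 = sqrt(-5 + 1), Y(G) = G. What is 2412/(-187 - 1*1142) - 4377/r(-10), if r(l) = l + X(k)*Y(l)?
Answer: 1855395/46072 - 4377*I/520 ≈ 40.272 - 8.4173*I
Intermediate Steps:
k = 9 + 2*I (k = 9 + sqrt(-5 + 1) = 9 + sqrt(-4) = 9 + 2*I ≈ 9.0 + 2.0*I)
r(l) = l + l*(9 + 2*I) (r(l) = l + (9 + 2*I)*l = l + l*(9 + 2*I))
2412/(-187 - 1*1142) - 4377/r(-10) = 2412/(-187 - 1*1142) - (-4377/104 + 4377*I/520) = 2412/(-187 - 1142) - 4377*(-100 + 20*I)/10400 = 2412/(-1329) - 4377*(-100 + 20*I)/10400 = 2412*(-1/1329) - 4377*(-100 + 20*I)/10400 = -804/443 - 4377*(-100 + 20*I)/10400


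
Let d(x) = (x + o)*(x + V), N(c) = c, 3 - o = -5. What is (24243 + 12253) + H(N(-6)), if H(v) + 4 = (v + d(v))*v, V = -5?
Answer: 36660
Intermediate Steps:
o = 8 (o = 3 - 1*(-5) = 3 + 5 = 8)
d(x) = (-5 + x)*(8 + x) (d(x) = (x + 8)*(x - 5) = (8 + x)*(-5 + x) = (-5 + x)*(8 + x))
H(v) = -4 + v*(-40 + v² + 4*v) (H(v) = -4 + (v + (-40 + v² + 3*v))*v = -4 + (-40 + v² + 4*v)*v = -4 + v*(-40 + v² + 4*v))
(24243 + 12253) + H(N(-6)) = (24243 + 12253) + (-4 + (-6)³ - 40*(-6) + 4*(-6)²) = 36496 + (-4 - 216 + 240 + 4*36) = 36496 + (-4 - 216 + 240 + 144) = 36496 + 164 = 36660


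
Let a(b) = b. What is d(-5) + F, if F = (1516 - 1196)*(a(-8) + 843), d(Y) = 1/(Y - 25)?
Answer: 8015999/30 ≈ 2.6720e+5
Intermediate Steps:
d(Y) = 1/(-25 + Y)
F = 267200 (F = (1516 - 1196)*(-8 + 843) = 320*835 = 267200)
d(-5) + F = 1/(-25 - 5) + 267200 = 1/(-30) + 267200 = -1/30 + 267200 = 8015999/30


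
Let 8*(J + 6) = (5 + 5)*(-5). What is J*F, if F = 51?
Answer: -2499/4 ≈ -624.75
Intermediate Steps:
J = -49/4 (J = -6 + ((5 + 5)*(-5))/8 = -6 + (10*(-5))/8 = -6 + (1/8)*(-50) = -6 - 25/4 = -49/4 ≈ -12.250)
J*F = -49/4*51 = -2499/4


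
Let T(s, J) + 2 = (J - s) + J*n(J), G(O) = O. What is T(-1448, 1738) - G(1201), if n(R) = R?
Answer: 3022627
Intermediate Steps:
T(s, J) = -2 + J + J**2 - s (T(s, J) = -2 + ((J - s) + J*J) = -2 + ((J - s) + J**2) = -2 + (J + J**2 - s) = -2 + J + J**2 - s)
T(-1448, 1738) - G(1201) = (-2 + 1738 + 1738**2 - 1*(-1448)) - 1*1201 = (-2 + 1738 + 3020644 + 1448) - 1201 = 3023828 - 1201 = 3022627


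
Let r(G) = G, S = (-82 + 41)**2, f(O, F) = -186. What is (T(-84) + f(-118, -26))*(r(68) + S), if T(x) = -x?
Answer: -178398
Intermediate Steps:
S = 1681 (S = (-41)**2 = 1681)
(T(-84) + f(-118, -26))*(r(68) + S) = (-1*(-84) - 186)*(68 + 1681) = (84 - 186)*1749 = -102*1749 = -178398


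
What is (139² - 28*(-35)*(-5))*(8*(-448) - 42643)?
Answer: -666639567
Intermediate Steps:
(139² - 28*(-35)*(-5))*(8*(-448) - 42643) = (19321 + 980*(-5))*(-3584 - 42643) = (19321 - 4900)*(-46227) = 14421*(-46227) = -666639567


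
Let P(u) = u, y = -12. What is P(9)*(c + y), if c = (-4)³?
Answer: -684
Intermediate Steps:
c = -64
P(9)*(c + y) = 9*(-64 - 12) = 9*(-76) = -684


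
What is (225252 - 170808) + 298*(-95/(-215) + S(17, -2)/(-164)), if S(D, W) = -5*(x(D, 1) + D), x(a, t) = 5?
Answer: 96569299/1763 ≈ 54776.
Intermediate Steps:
S(D, W) = -25 - 5*D (S(D, W) = -5*(5 + D) = -25 - 5*D)
(225252 - 170808) + 298*(-95/(-215) + S(17, -2)/(-164)) = (225252 - 170808) + 298*(-95/(-215) + (-25 - 5*17)/(-164)) = 54444 + 298*(-95*(-1/215) + (-25 - 85)*(-1/164)) = 54444 + 298*(19/43 - 110*(-1/164)) = 54444 + 298*(19/43 + 55/82) = 54444 + 298*(3923/3526) = 54444 + 584527/1763 = 96569299/1763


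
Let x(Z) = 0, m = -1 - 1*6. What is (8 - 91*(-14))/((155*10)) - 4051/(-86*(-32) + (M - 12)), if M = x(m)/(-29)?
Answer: -276637/424700 ≈ -0.65137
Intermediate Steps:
m = -7 (m = -1 - 6 = -7)
M = 0 (M = 0/(-29) = 0*(-1/29) = 0)
(8 - 91*(-14))/((155*10)) - 4051/(-86*(-32) + (M - 12)) = (8 - 91*(-14))/((155*10)) - 4051/(-86*(-32) + (0 - 12)) = (8 + 1274)/1550 - 4051/(2752 - 12) = 1282*(1/1550) - 4051/2740 = 641/775 - 4051*1/2740 = 641/775 - 4051/2740 = -276637/424700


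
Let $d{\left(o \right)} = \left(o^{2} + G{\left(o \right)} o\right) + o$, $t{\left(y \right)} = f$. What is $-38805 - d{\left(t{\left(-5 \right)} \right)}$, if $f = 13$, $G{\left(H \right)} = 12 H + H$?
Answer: $-41184$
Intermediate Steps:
$G{\left(H \right)} = 13 H$
$t{\left(y \right)} = 13$
$d{\left(o \right)} = o + 14 o^{2}$ ($d{\left(o \right)} = \left(o^{2} + 13 o o\right) + o = \left(o^{2} + 13 o^{2}\right) + o = 14 o^{2} + o = o + 14 o^{2}$)
$-38805 - d{\left(t{\left(-5 \right)} \right)} = -38805 - 13 \left(1 + 14 \cdot 13\right) = -38805 - 13 \left(1 + 182\right) = -38805 - 13 \cdot 183 = -38805 - 2379 = -41184$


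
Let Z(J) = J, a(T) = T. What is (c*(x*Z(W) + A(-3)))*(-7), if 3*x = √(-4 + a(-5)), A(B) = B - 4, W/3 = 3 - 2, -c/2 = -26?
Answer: 2548 - 1092*I ≈ 2548.0 - 1092.0*I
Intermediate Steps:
c = 52 (c = -2*(-26) = 52)
W = 3 (W = 3*(3 - 2) = 3*1 = 3)
A(B) = -4 + B
x = I (x = √(-4 - 5)/3 = √(-9)/3 = (3*I)/3 = I ≈ 1.0*I)
(c*(x*Z(W) + A(-3)))*(-7) = (52*(I*3 + (-4 - 3)))*(-7) = (52*(3*I - 7))*(-7) = (52*(-7 + 3*I))*(-7) = (-364 + 156*I)*(-7) = 2548 - 1092*I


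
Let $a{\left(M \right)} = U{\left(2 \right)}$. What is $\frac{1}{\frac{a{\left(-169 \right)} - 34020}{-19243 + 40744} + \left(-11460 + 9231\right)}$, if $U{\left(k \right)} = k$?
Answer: $- \frac{21501}{47959747} \approx -0.00044831$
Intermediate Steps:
$a{\left(M \right)} = 2$
$\frac{1}{\frac{a{\left(-169 \right)} - 34020}{-19243 + 40744} + \left(-11460 + 9231\right)} = \frac{1}{\frac{2 - 34020}{-19243 + 40744} + \left(-11460 + 9231\right)} = \frac{1}{- \frac{34018}{21501} - 2229} = \frac{1}{- \frac{47959747}{21501}} = - \frac{21501}{47959747}$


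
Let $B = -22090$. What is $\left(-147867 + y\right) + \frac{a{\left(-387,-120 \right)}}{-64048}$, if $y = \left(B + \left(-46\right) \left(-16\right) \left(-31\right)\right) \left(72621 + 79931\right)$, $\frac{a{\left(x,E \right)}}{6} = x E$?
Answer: $- \frac{27423143877352}{4003} \approx -6.8507 \cdot 10^{9}$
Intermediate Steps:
$a{\left(x,E \right)} = 6 E x$ ($a{\left(x,E \right)} = 6 x E = 6 E x$)
$y = -6850500112$ ($y = \left(-22090 + \left(-46\right) \left(-16\right) \left(-31\right)\right) \left(72621 + 79931\right) = \left(-22090 + 736 \left(-31\right)\right) 152552 = \left(-22090 - 22816\right) 152552 = \left(-44906\right) 152552 = -6850500112$)
$\left(-147867 + y\right) + \frac{a{\left(-387,-120 \right)}}{-64048} = \left(-147867 - 6850500112\right) + \frac{6 \left(-120\right) \left(-387\right)}{-64048} = -6850647979 + 278640 \left(- \frac{1}{64048}\right) = -6850647979 - \frac{17415}{4003} = - \frac{27423143877352}{4003}$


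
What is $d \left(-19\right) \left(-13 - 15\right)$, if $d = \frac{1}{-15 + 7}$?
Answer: $- \frac{133}{2} \approx -66.5$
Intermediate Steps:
$d = - \frac{1}{8}$ ($d = \frac{1}{-8} = - \frac{1}{8} \approx -0.125$)
$d \left(-19\right) \left(-13 - 15\right) = \left(- \frac{1}{8}\right) \left(-19\right) \left(-13 - 15\right) = \frac{19 \left(-13 - 15\right)}{8} = \frac{19}{8} \left(-28\right) = - \frac{133}{2}$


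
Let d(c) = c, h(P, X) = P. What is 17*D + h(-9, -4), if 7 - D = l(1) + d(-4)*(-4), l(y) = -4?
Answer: -94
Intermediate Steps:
D = -5 (D = 7 - (-4 - 4*(-4)) = 7 - (-4 + 16) = 7 - 1*12 = 7 - 12 = -5)
17*D + h(-9, -4) = 17*(-5) - 9 = -85 - 9 = -94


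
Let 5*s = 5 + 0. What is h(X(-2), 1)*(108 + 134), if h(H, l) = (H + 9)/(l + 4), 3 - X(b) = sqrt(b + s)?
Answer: 2904/5 - 242*I/5 ≈ 580.8 - 48.4*I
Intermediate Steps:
s = 1 (s = (5 + 0)/5 = (1/5)*5 = 1)
X(b) = 3 - sqrt(1 + b) (X(b) = 3 - sqrt(b + 1) = 3 - sqrt(1 + b))
h(H, l) = (9 + H)/(4 + l)
h(X(-2), 1)*(108 + 134) = ((9 + (3 - sqrt(1 - 2)))/(4 + 1))*(108 + 134) = ((9 + (3 - sqrt(-1)))/5)*242 = ((9 + (3 - I))/5)*242 = ((12 - I)/5)*242 = (12/5 - I/5)*242 = 2904/5 - 242*I/5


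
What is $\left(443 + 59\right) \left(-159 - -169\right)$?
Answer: $5020$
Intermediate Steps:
$\left(443 + 59\right) \left(-159 - -169\right) = 502 \left(-159 + 169\right) = 502 \cdot 10 = 5020$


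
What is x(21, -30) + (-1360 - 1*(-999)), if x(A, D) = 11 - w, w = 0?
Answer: -350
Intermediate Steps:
x(A, D) = 11 (x(A, D) = 11 - 1*0 = 11 + 0 = 11)
x(21, -30) + (-1360 - 1*(-999)) = 11 + (-1360 - 1*(-999)) = 11 + (-1360 + 999) = 11 - 361 = -350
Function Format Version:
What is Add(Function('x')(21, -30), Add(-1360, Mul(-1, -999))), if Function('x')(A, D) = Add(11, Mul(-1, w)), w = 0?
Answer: -350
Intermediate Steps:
Function('x')(A, D) = 11 (Function('x')(A, D) = Add(11, Mul(-1, 0)) = Add(11, 0) = 11)
Add(Function('x')(21, -30), Add(-1360, Mul(-1, -999))) = Add(11, Add(-1360, Mul(-1, -999))) = Add(11, Add(-1360, 999)) = Add(11, -361) = -350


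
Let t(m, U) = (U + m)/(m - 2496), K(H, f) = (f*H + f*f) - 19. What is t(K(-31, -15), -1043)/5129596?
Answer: 93/2340378175 ≈ 3.9737e-8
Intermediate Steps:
K(H, f) = -19 + f**2 + H*f (K(H, f) = (H*f + f**2) - 19 = (f**2 + H*f) - 19 = -19 + f**2 + H*f)
t(m, U) = (U + m)/(-2496 + m)
t(K(-31, -15), -1043)/5129596 = ((-1043 + (-19 + (-15)**2 - 31*(-15)))/(-2496 + (-19 + (-15)**2 - 31*(-15))))/5129596 = ((-1043 + (-19 + 225 + 465))/(-2496 + (-19 + 225 + 465)))*(1/5129596) = ((-1043 + 671)/(-2496 + 671))*(1/5129596) = (-372/(-1825))*(1/5129596) = -1/1825*(-372)*(1/5129596) = (372/1825)*(1/5129596) = 93/2340378175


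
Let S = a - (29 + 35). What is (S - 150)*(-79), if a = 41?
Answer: 13667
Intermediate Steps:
S = -23 (S = 41 - (29 + 35) = 41 - 1*64 = 41 - 64 = -23)
(S - 150)*(-79) = (-23 - 150)*(-79) = -173*(-79) = 13667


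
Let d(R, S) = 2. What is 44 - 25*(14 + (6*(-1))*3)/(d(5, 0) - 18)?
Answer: 151/4 ≈ 37.750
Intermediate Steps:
44 - 25*(14 + (6*(-1))*3)/(d(5, 0) - 18) = 44 - 25*(14 + (6*(-1))*3)/(2 - 18) = 44 - 25*(14 - 6*3)/(-16) = 44 - 25*(14 - 18)*(-1)/16 = 44 - (-100)*(-1)/16 = 44 - 25*¼ = 44 - 25/4 = 151/4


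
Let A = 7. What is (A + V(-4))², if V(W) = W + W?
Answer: 1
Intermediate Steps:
V(W) = 2*W
(A + V(-4))² = (7 + 2*(-4))² = (7 - 8)² = (-1)² = 1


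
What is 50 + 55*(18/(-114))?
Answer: 785/19 ≈ 41.316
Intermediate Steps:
50 + 55*(18/(-114)) = 50 + 55*(18*(-1/114)) = 50 + 55*(-3/19) = 50 - 165/19 = 785/19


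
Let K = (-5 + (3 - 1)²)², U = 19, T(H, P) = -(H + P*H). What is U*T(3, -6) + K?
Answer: 286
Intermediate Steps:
T(H, P) = -H - H*P (T(H, P) = -(H + H*P) = -H - H*P)
K = 1 (K = (-5 + 2²)² = (-5 + 4)² = (-1)² = 1)
U*T(3, -6) + K = 19*(-1*3*(1 - 6)) + 1 = 19*(-1*3*(-5)) + 1 = 19*15 + 1 = 285 + 1 = 286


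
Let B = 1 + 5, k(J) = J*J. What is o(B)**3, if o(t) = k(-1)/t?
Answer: 1/216 ≈ 0.0046296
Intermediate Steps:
k(J) = J**2
B = 6
o(t) = 1/t (o(t) = (-1)**2/t = 1/t)
o(B)**3 = (1/6)**3 = 1/216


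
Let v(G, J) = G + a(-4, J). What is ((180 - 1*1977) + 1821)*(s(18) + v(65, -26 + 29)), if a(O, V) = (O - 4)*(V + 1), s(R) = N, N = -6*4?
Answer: 216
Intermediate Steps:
N = -24
s(R) = -24
a(O, V) = (1 + V)*(-4 + O) (a(O, V) = (-4 + O)*(1 + V) = (1 + V)*(-4 + O))
v(G, J) = -8 + G - 8*J (v(G, J) = G + (-4 - 4 - 4*J - 4*J) = G + (-8 - 8*J) = -8 + G - 8*J)
((180 - 1*1977) + 1821)*(s(18) + v(65, -26 + 29)) = ((180 - 1*1977) + 1821)*(-24 + (-8 + 65 - 8*(-26 + 29))) = ((180 - 1977) + 1821)*(-24 + (-8 + 65 - 8*3)) = (-1797 + 1821)*(-24 + (-8 + 65 - 24)) = 24*(-24 + 33) = 24*9 = 216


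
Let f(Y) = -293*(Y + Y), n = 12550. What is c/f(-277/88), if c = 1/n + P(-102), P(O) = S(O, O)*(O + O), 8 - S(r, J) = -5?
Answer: -732217178/509285275 ≈ -1.4377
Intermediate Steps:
S(r, J) = 13 (S(r, J) = 8 - 1*(-5) = 8 + 5 = 13)
P(O) = 26*O (P(O) = 13*(O + O) = 13*(2*O) = 26*O)
f(Y) = -586*Y
c = -33282599/12550 (c = 1/12550 + 26*(-102) = 1/12550 - 2652 = -33282599/12550 ≈ -2652.0)
c/f(-277/88) = -33282599/(12550*((-(-162322)/88))) = -33282599/(12550*((-586*(-277/88)))) = -33282599/(12550*81161/44) = -33282599/12550*44/81161 = -732217178/509285275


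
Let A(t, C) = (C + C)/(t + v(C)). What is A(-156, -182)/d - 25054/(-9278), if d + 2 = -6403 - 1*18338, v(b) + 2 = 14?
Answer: 11157978047/4132179972 ≈ 2.7003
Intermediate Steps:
v(b) = 12 (v(b) = -2 + 14 = 12)
A(t, C) = 2*C/(12 + t) (A(t, C) = (C + C)/(t + 12) = (2*C)/(12 + t) = 2*C/(12 + t))
d = -24743 (d = -2 + (-6403 - 1*18338) = -2 + (-6403 - 18338) = -2 - 24741 = -24743)
A(-156, -182)/d - 25054/(-9278) = (2*(-182)/(12 - 156))/(-24743) - 25054/(-9278) = (2*(-182)/(-144))*(-1/24743) - 25054*(-1/9278) = (2*(-182)*(-1/144))*(-1/24743) + 12527/4639 = (91/36)*(-1/24743) + 12527/4639 = -91/890748 + 12527/4639 = 11157978047/4132179972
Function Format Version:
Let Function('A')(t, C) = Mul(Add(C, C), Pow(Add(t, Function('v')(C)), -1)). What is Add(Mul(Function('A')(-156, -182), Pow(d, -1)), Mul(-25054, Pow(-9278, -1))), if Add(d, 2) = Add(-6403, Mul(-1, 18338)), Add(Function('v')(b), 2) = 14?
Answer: Rational(11157978047, 4132179972) ≈ 2.7003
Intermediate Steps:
Function('v')(b) = 12 (Function('v')(b) = Add(-2, 14) = 12)
Function('A')(t, C) = Mul(2, C, Pow(Add(12, t), -1)) (Function('A')(t, C) = Mul(Add(C, C), Pow(Add(t, 12), -1)) = Mul(Mul(2, C), Pow(Add(12, t), -1)) = Mul(2, C, Pow(Add(12, t), -1)))
d = -24743 (d = Add(-2, Add(-6403, Mul(-1, 18338))) = Add(-2, Add(-6403, -18338)) = Add(-2, -24741) = -24743)
Add(Mul(Function('A')(-156, -182), Pow(d, -1)), Mul(-25054, Pow(-9278, -1))) = Add(Mul(Mul(2, -182, Pow(Add(12, -156), -1)), Pow(-24743, -1)), Mul(-25054, Pow(-9278, -1))) = Add(Mul(Mul(2, -182, Pow(-144, -1)), Rational(-1, 24743)), Mul(-25054, Rational(-1, 9278))) = Add(Mul(Mul(2, -182, Rational(-1, 144)), Rational(-1, 24743)), Rational(12527, 4639)) = Add(Mul(Rational(91, 36), Rational(-1, 24743)), Rational(12527, 4639)) = Add(Rational(-91, 890748), Rational(12527, 4639)) = Rational(11157978047, 4132179972)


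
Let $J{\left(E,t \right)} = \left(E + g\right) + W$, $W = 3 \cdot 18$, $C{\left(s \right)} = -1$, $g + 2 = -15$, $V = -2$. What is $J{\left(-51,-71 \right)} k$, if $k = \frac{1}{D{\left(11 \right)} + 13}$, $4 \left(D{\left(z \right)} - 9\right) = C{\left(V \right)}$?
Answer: $- \frac{56}{87} \approx -0.64368$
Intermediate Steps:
$g = -17$ ($g = -2 - 15 = -17$)
$D{\left(z \right)} = \frac{35}{4}$ ($D{\left(z \right)} = 9 + \frac{1}{4} \left(-1\right) = 9 - \frac{1}{4} = \frac{35}{4}$)
$W = 54$
$J{\left(E,t \right)} = 37 + E$ ($J{\left(E,t \right)} = \left(E - 17\right) + 54 = \left(-17 + E\right) + 54 = 37 + E$)
$k = \frac{4}{87}$ ($k = \frac{1}{\frac{35}{4} + 13} = \frac{1}{\frac{87}{4}} = \frac{4}{87} \approx 0.045977$)
$J{\left(-51,-71 \right)} k = \left(37 - 51\right) \frac{4}{87} = \left(-14\right) \frac{4}{87} = - \frac{56}{87}$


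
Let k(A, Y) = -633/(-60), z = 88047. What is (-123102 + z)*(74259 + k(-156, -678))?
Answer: -10414076301/4 ≈ -2.6035e+9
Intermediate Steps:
k(A, Y) = 211/20 (k(A, Y) = -633*(-1/60) = 211/20)
(-123102 + z)*(74259 + k(-156, -678)) = (-123102 + 88047)*(74259 + 211/20) = -35055*1485391/20 = -10414076301/4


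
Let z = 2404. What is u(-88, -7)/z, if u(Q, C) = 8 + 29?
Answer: 37/2404 ≈ 0.015391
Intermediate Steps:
u(Q, C) = 37
u(-88, -7)/z = 37/2404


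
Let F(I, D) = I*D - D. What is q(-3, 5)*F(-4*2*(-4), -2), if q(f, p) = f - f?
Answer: 0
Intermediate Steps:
q(f, p) = 0
F(I, D) = -D + D*I (F(I, D) = D*I - D = -D + D*I)
q(-3, 5)*F(-4*2*(-4), -2) = 0*(-2*(-1 - 4*2*(-4))) = 0*(-2*(-1 - 8*(-4))) = 0*(-2*(-1 + 32)) = 0*(-2*31) = 0*(-62) = 0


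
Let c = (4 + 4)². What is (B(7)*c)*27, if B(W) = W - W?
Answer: 0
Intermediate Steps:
B(W) = 0
c = 64 (c = 8² = 64)
(B(7)*c)*27 = (0*64)*27 = 0*27 = 0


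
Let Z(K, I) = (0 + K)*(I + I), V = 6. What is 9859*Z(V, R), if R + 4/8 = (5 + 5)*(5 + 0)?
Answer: 5856246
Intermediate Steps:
R = 99/2 (R = -1/2 + (5 + 5)*(5 + 0) = -1/2 + 10*5 = -1/2 + 50 = 99/2 ≈ 49.500)
Z(K, I) = 2*I*K (Z(K, I) = K*(2*I) = 2*I*K)
9859*Z(V, R) = 9859*(2*(99/2)*6) = 9859*594 = 5856246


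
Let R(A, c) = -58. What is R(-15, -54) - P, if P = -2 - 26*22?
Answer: 516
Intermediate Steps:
P = -574 (P = -2 - 572 = -574)
R(-15, -54) - P = -58 - 1*(-574) = -58 + 574 = 516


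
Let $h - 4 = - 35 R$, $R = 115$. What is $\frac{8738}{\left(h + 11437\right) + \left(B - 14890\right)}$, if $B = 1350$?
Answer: $- \frac{4369}{3062} \approx -1.4268$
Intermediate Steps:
$h = -4021$ ($h = 4 - 4025 = -4021$)
$\frac{8738}{\left(h + 11437\right) + \left(B - 14890\right)} = \frac{8738}{\left(-4021 + 11437\right) + \left(1350 - 14890\right)} = \frac{8738}{7416 - 13540} = \frac{8738}{-6124} = 8738 \left(- \frac{1}{6124}\right) = - \frac{4369}{3062}$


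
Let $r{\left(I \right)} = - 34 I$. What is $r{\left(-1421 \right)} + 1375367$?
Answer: $1423681$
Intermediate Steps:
$r{\left(-1421 \right)} + 1375367 = \left(-34\right) \left(-1421\right) + 1375367 = 48314 + 1375367 = 1423681$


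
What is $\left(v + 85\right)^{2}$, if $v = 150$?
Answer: $55225$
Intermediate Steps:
$\left(v + 85\right)^{2} = \left(150 + 85\right)^{2} = 235^{2} = 55225$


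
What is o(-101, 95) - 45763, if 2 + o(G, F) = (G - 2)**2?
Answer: -35156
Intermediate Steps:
o(G, F) = -2 + (-2 + G)**2 (o(G, F) = -2 + (G - 2)**2 = -2 + (-2 + G)**2)
o(-101, 95) - 45763 = (-2 + (-2 - 101)**2) - 45763 = (-2 + (-103)**2) - 45763 = (-2 + 10609) - 45763 = 10607 - 45763 = -35156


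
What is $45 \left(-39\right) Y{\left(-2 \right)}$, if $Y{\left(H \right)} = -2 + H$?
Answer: $7020$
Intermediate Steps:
$45 \left(-39\right) Y{\left(-2 \right)} = 45 \left(-39\right) \left(-2 - 2\right) = \left(-1755\right) \left(-4\right) = 7020$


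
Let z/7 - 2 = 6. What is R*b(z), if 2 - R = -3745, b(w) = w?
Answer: 209832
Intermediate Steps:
z = 56 (z = 14 + 7*6 = 14 + 42 = 56)
R = 3747 (R = 2 - 1*(-3745) = 2 + 3745 = 3747)
R*b(z) = 3747*56 = 209832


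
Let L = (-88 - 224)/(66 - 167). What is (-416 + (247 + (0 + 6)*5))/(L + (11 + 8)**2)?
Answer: -14039/36773 ≈ -0.38177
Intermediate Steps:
L = 312/101 (L = -312/(-101) = -312*(-1/101) = 312/101 ≈ 3.0891)
(-416 + (247 + (0 + 6)*5))/(L + (11 + 8)**2) = (-416 + (247 + (0 + 6)*5))/(312/101 + (11 + 8)**2) = (-416 + (247 + 6*5))/(312/101 + 19**2) = (-416 + (247 + 30))/(312/101 + 361) = (-416 + 277)/(36773/101) = -139*101/36773 = -14039/36773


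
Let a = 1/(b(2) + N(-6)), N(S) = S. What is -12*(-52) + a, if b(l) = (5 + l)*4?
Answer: 13729/22 ≈ 624.04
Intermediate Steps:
b(l) = 20 + 4*l
a = 1/22 (a = 1/((20 + 4*2) - 6) = 1/((20 + 8) - 6) = 1/(28 - 6) = 1/22 ≈ 0.045455)
-12*(-52) + a = -12*(-52) + 1/22 = 624 + 1/22 = 13729/22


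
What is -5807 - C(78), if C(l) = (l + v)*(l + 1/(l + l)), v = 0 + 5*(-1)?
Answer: -1794229/156 ≈ -11501.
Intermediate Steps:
v = -5 (v = 0 - 5 = -5)
C(l) = (-5 + l)*(l + 1/(2*l)) (C(l) = (l - 5)*(l + 1/(l + l)) = (-5 + l)*(l + 1/(2*l)))
-5807 - C(78) = -5807 - (1/2 + 78**2 - 5*78 - 5/2/78) = -5807 - (1/2 + 6084 - 390 - 5/2*1/78) = -5807 - (1/2 + 6084 - 390 - 5/156) = -5807 - 1*888337/156 = -5807 - 888337/156 = -1794229/156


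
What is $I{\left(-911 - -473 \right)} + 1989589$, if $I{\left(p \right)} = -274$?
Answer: $1989315$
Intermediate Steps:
$I{\left(-911 - -473 \right)} + 1989589 = -274 + 1989589 = 1989315$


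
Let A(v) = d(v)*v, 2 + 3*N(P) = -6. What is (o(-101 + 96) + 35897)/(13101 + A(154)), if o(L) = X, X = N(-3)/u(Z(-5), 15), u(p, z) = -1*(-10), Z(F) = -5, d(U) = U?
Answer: 538451/552255 ≈ 0.97500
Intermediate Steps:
N(P) = -8/3 (N(P) = -2/3 + (1/3)*(-6) = -2/3 - 2 = -8/3)
u(p, z) = 10
X = -4/15 (X = -8/3/10 = -8/3*1/10 = -4/15 ≈ -0.26667)
o(L) = -4/15
A(v) = v**2 (A(v) = v*v = v**2)
(o(-101 + 96) + 35897)/(13101 + A(154)) = (-4/15 + 35897)/(13101 + 154**2) = 538451/(15*(13101 + 23716)) = (538451/15)/36817 = (538451/15)*(1/36817) = 538451/552255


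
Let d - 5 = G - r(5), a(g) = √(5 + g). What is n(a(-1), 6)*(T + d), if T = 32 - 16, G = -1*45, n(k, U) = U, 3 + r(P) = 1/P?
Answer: -636/5 ≈ -127.20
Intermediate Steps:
r(P) = -3 + 1/P
G = -45
T = 16
d = -186/5 (d = 5 + (-45 - (-3 + 1/5)) = 5 + (-45 - (-3 + ⅕)) = 5 + (-45 - 1*(-14/5)) = 5 + (-45 + 14/5) = 5 - 211/5 = -186/5 ≈ -37.200)
n(a(-1), 6)*(T + d) = 6*(16 - 186/5) = 6*(-106/5) = -636/5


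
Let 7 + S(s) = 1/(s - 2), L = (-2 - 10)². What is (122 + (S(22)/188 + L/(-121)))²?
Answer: 3019157533753321/206988601600 ≈ 14586.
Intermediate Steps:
L = 144 (L = (-12)² = 144)
S(s) = -7 + 1/(-2 + s) (S(s) = -7 + 1/(s - 2) = -7 + 1/(-2 + s))
(122 + (S(22)/188 + L/(-121)))² = (122 + (((15 - 7*22)/(-2 + 22))/188 + 144/(-121)))² = (122 + (((15 - 154)/20)*(1/188) + 144*(-1/121)))² = (122 + (((1/20)*(-139))*(1/188) - 144/121))² = (122 + (-139/20*1/188 - 144/121))² = (122 + (-139/3760 - 144/121))² = (122 - 558259/454960)² = (54946861/454960)² = 3019157533753321/206988601600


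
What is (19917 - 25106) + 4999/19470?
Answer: -101024831/19470 ≈ -5188.7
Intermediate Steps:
(19917 - 25106) + 4999/19470 = -5189 + 4999*(1/19470) = -5189 + 4999/19470 = -101024831/19470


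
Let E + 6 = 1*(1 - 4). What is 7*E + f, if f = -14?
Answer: -77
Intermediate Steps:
E = -9 (E = -6 + 1*(1 - 4) = -6 + 1*(-3) = -6 - 3 = -9)
7*E + f = 7*(-9) - 14 = -63 - 14 = -77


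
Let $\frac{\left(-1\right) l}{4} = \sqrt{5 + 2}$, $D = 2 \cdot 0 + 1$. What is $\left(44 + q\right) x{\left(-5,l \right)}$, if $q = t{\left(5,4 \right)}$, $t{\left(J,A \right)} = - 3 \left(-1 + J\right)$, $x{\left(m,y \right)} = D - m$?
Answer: $192$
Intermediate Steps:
$D = 1$ ($D = 0 + 1 = 1$)
$l = - 4 \sqrt{7}$ ($l = - 4 \sqrt{5 + 2} = - 4 \sqrt{7} \approx -10.583$)
$x{\left(m,y \right)} = 1 - m$
$t{\left(J,A \right)} = 3 - 3 J$
$q = -12$ ($q = 3 - 15 = -12$)
$\left(44 + q\right) x{\left(-5,l \right)} = \left(44 - 12\right) \left(1 - -5\right) = 32 \left(1 + 5\right) = 32 \cdot 6 = 192$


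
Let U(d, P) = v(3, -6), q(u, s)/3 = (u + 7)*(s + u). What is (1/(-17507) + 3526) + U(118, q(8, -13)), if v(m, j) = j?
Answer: 61624639/17507 ≈ 3520.0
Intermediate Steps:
q(u, s) = 3*(7 + u)*(s + u) (q(u, s) = 3*((u + 7)*(s + u)) = 3*((7 + u)*(s + u)) = 3*(7 + u)*(s + u))
U(d, P) = -6
(1/(-17507) + 3526) + U(118, q(8, -13)) = (1/(-17507) + 3526) - 6 = (-1/17507 + 3526) - 6 = 61729681/17507 - 6 = 61624639/17507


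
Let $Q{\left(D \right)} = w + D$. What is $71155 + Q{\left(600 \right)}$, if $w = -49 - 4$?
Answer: $71702$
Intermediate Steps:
$w = -53$
$Q{\left(D \right)} = -53 + D$
$71155 + Q{\left(600 \right)} = 71155 + \left(-53 + 600\right) = 71155 + 547 = 71702$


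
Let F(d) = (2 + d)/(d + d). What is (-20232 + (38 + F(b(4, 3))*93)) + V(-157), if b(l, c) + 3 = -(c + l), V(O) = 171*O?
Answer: -235019/5 ≈ -47004.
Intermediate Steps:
b(l, c) = -3 - c - l (b(l, c) = -3 - (c + l) = -3 + (-c - l) = -3 - c - l)
F(d) = (2 + d)/(2*d) (F(d) = (2 + d)/((2*d)) = (2 + d)*(1/(2*d)) = (2 + d)/(2*d))
(-20232 + (38 + F(b(4, 3))*93)) + V(-157) = (-20232 + (38 + ((2 + (-3 - 1*3 - 1*4))/(2*(-3 - 1*3 - 1*4)))*93)) + 171*(-157) = (-20232 + (38 + ((2 + (-3 - 3 - 4))/(2*(-3 - 3 - 4)))*93)) - 26847 = (-20232 + (38 + ((½)*(2 - 10)/(-10))*93)) - 26847 = (-20232 + (38 + ((½)*(-⅒)*(-8))*93)) - 26847 = (-20232 + (38 + (⅖)*93)) - 26847 = (-20232 + (38 + 186/5)) - 26847 = (-20232 + 376/5) - 26847 = -100784/5 - 26847 = -235019/5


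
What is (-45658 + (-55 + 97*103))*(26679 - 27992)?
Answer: 46902986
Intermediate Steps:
(-45658 + (-55 + 97*103))*(26679 - 27992) = (-45658 + (-55 + 9991))*(-1313) = (-45658 + 9936)*(-1313) = -35722*(-1313) = 46902986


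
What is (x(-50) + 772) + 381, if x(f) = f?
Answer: 1103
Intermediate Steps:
(x(-50) + 772) + 381 = (-50 + 772) + 381 = 722 + 381 = 1103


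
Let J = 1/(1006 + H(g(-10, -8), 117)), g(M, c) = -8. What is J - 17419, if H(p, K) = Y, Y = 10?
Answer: -17697703/1016 ≈ -17419.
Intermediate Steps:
H(p, K) = 10
J = 1/1016 (J = 1/(1006 + 10) = 1/1016 ≈ 0.00098425)
J - 17419 = 1/1016 - 17419 = -17697703/1016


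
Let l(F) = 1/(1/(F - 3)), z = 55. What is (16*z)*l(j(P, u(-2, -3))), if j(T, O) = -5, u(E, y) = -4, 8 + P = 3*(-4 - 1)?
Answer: -7040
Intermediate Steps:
P = -23 (P = -8 + 3*(-4 - 1) = -8 + 3*(-5) = -8 - 15 = -23)
l(F) = -3 + F (l(F) = 1/(1/(-3 + F)) = -3 + F)
(16*z)*l(j(P, u(-2, -3))) = (16*55)*(-3 - 5) = 880*(-8) = -7040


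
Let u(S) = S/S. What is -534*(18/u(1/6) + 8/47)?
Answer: -456036/47 ≈ -9702.9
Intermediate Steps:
u(S) = 1
-534*(18/u(1/6) + 8/47) = -534*(18/1 + 8/47) = -534*(18*1 + 8*(1/47)) = -534*(18 + 8/47) = -534*854/47 = -456036/47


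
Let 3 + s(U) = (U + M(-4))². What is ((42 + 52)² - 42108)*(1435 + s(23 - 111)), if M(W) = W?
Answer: -329259712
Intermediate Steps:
s(U) = -3 + (-4 + U)² (s(U) = -3 + (U - 4)² = -3 + (-4 + U)²)
((42 + 52)² - 42108)*(1435 + s(23 - 111)) = ((42 + 52)² - 42108)*(1435 + (-3 + (-4 + (23 - 111))²)) = (94² - 42108)*(1435 + (-3 + (-4 - 88)²)) = (8836 - 42108)*(1435 + (-3 + (-92)²)) = -33272*(1435 + (-3 + 8464)) = -33272*(1435 + 8461) = -33272*9896 = -329259712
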